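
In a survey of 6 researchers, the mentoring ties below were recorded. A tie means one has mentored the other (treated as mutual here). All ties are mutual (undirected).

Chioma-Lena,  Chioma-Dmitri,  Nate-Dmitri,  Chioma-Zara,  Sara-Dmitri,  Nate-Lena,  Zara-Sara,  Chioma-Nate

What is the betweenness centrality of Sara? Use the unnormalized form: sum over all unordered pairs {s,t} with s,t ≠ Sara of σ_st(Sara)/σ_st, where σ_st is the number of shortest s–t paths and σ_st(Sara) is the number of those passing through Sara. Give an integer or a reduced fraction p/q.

Pairs whose geodesics pass through Sara — Zara–Dmitri: 1/2.
All other pairs contribute 0.
Summing the contributions gives betweenness(Sara) = 1/2.

1/2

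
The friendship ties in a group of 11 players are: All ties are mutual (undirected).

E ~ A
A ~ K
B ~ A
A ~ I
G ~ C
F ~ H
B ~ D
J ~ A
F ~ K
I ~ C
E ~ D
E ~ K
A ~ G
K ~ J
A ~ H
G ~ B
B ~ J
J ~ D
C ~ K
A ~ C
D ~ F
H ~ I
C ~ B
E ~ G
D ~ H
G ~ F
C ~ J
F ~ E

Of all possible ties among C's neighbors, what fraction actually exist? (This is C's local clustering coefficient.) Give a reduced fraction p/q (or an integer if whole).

C's neighbors: A, B, G, I, J, and K (k = 6).
Possible neighbor pairs: C(6,2) = 15. Edges among them: A–B, A–G, A–I, A–J, A–K, B–G, B–J, J–K → e = 8.
Clustering(C) = 8/15.

8/15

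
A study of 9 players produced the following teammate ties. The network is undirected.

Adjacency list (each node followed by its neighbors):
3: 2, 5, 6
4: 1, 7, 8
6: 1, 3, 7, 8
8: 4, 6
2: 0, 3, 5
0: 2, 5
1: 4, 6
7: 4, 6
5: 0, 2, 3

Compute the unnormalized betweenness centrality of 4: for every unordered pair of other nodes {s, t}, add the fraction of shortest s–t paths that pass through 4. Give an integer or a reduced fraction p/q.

Pairs whose geodesics pass through 4 — 7–8: 1/2; 7–1: 1/2; 8–1: 1/2.
All other pairs contribute 0.
Summing the contributions gives betweenness(4) = 3/2.

3/2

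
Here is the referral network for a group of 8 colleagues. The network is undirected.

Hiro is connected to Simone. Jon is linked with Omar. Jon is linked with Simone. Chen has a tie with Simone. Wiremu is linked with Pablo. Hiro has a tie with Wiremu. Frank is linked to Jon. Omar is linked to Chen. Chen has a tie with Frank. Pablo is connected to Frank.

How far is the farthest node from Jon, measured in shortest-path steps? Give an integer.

Distances from Jon: Chen:2, Frank:1, Hiro:2, Omar:1, Pablo:2, Simone:1, Wiremu:3.
The largest is 3 (to Wiremu), so the eccentricity of Jon is 3.

3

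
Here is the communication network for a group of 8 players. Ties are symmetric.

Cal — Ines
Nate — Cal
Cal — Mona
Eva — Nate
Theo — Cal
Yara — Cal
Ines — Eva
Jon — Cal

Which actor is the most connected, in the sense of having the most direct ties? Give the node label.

Cal

Degrees — Cal:6, Eva:2, Ines:2, Jon:1, Mona:1, Nate:2, Theo:1, Yara:1.
The maximum is 6, attained only by Cal.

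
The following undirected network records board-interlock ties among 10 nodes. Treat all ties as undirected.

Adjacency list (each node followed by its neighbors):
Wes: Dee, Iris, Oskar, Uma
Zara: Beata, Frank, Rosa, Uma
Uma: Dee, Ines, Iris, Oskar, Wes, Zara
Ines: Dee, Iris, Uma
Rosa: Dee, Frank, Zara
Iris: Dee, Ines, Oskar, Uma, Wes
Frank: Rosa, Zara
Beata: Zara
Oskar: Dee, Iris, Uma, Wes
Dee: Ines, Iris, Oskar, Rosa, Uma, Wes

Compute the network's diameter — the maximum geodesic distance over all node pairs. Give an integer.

3

Eccentricity of each node (its greatest distance to any other): Beata:3, Dee:3, Frank:3, Ines:3, Iris:3, Oskar:3, Rosa:2, Uma:2, Wes:3, Zara:2.
The maximum eccentricity is 3, realized for instance by the pair Ines–Frank via Ines – Uma – Zara – Frank. So the diameter is 3.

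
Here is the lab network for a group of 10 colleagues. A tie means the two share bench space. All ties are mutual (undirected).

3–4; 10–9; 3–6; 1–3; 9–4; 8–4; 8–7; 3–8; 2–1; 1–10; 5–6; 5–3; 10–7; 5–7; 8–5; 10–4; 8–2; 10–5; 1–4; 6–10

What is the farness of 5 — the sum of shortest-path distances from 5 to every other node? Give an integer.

Distances from 5: 1:2, 2:2, 3:1, 4:2, 6:1, 7:1, 8:1, 9:2, 10:1.
Sum = 2 + 2 + 1 + 2 + 1 + 1 + 1 + 2 + 1 = 13.

13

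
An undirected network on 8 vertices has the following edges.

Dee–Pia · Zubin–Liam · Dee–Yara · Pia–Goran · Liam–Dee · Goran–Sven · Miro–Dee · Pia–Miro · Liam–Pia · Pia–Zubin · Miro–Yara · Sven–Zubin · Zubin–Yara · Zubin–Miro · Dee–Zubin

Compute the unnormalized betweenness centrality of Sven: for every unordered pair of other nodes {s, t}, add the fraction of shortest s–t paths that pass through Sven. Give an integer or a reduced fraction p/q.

3/4

Pairs whose geodesics pass through Sven — Goran–Yara: 1/4; Goran–Zubin: 1/2.
All other pairs contribute 0.
Summing the contributions gives betweenness(Sven) = 3/4.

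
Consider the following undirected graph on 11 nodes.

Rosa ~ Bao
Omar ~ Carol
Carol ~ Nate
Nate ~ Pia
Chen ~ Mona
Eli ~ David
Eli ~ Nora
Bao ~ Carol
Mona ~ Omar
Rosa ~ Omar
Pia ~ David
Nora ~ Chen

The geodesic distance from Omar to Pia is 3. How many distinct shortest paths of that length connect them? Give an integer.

The shortest distance is 3, and the only length-3 path is Omar–Carol–Nate–Pia. So there is exactly 1 shortest path.

1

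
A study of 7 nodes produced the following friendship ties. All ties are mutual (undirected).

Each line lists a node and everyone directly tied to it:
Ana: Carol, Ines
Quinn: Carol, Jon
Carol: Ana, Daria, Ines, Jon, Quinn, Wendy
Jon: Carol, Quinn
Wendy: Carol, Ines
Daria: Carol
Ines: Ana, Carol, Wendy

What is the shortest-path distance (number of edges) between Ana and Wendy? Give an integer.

One shortest route is Ana – Carol – Wendy, which uses 2 edges, and Ana and Wendy are not directly tied, so nothing shorter exists. So d(Ana,Wendy) = 2.

2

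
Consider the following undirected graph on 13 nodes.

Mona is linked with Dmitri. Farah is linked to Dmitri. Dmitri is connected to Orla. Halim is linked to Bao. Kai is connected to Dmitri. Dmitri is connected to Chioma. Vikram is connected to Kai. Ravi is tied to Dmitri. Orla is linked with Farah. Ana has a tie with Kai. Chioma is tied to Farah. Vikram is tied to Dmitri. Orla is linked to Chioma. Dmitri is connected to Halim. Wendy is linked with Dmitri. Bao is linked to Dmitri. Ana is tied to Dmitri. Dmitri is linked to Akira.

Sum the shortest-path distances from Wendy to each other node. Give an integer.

23

Distances from Wendy: Akira:2, Ana:2, Bao:2, Chioma:2, Dmitri:1, Farah:2, Halim:2, Kai:2, Mona:2, Orla:2, Ravi:2, Vikram:2.
Sum = 2 + 2 + 2 + 2 + 1 + 2 + 2 + 2 + 2 + 2 + 2 + 2 = 23.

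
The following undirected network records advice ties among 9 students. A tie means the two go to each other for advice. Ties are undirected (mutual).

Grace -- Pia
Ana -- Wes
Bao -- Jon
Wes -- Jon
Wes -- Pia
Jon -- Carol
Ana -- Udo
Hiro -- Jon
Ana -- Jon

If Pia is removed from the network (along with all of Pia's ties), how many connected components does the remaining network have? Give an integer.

Without Pia, the remaining ties split the others into: {Ana, Bao, Carol, Hiro, Jon, Udo, Wes}; {Grace}.
That's 2 separate components.

2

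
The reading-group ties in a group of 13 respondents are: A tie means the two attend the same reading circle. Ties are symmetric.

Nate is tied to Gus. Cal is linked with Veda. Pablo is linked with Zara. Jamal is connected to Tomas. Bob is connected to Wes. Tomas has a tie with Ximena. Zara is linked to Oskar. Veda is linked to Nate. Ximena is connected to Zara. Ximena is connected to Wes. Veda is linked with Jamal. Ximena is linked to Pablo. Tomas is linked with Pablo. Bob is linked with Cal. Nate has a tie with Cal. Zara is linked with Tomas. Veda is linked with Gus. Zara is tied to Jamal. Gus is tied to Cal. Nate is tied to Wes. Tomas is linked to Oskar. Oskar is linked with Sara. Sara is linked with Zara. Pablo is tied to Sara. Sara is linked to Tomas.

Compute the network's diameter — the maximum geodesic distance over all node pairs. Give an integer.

Eccentricity of each node (its greatest distance to any other): Bob:4, Cal:4, Gus:4, Jamal:3, Nate:4, Oskar:4, Pablo:4, Sara:4, Tomas:3, Veda:3, Wes:3, Ximena:3, Zara:3.
The maximum eccentricity is 4, realized for instance by the pair Bob–Sara via Bob – Wes – Ximena – Zara – Sara. So the diameter is 4.

4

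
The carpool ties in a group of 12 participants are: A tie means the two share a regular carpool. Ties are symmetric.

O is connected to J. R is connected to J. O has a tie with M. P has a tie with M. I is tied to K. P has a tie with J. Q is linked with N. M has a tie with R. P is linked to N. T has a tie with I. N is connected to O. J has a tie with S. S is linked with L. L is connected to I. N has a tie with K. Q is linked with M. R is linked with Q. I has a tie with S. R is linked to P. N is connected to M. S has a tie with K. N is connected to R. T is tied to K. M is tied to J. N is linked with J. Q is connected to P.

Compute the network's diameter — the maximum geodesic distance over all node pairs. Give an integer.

4

Eccentricity of each node (its greatest distance to any other): I:3, J:3, K:2, L:4, M:3, N:3, O:3, P:3, Q:4, R:3, S:3, T:3.
The maximum eccentricity is 4, realized for instance by the pair Q–L via Q – N – K – I – L. So the diameter is 4.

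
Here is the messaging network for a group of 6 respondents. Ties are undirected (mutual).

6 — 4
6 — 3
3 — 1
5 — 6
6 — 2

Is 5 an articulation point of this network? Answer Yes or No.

No

Even without 5, every remaining node can still reach every other (the residual graph is connected), so 5 is not a cut vertex.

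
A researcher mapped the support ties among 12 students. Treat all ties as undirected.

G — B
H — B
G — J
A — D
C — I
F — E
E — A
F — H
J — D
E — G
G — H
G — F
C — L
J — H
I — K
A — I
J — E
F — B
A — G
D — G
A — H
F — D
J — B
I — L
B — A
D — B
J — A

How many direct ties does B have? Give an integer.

B is directly tied to A, D, F, G, H, and J. That is 6 neighbors, so the degree of B is 6.

6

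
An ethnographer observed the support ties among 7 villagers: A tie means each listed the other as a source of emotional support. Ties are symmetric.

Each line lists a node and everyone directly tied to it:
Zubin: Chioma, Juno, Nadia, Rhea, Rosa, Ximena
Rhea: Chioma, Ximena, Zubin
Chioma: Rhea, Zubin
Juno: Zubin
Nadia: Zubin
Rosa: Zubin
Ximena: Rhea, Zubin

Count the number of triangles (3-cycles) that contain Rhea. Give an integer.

2

Rhea's neighbors: Chioma, Ximena, and Zubin.
Neighbor pairs that are themselves tied: Rhea–Chioma–Zubin; Rhea–Ximena–Zubin. Each forms one triangle with Rhea, for 2 in total.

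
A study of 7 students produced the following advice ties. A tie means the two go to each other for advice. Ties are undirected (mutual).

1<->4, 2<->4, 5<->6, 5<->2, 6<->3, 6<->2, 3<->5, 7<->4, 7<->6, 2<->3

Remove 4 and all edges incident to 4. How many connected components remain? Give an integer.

2

Without 4, the remaining ties split the others into: {2, 3, 5, 6, 7}; {1}.
That's 2 separate components.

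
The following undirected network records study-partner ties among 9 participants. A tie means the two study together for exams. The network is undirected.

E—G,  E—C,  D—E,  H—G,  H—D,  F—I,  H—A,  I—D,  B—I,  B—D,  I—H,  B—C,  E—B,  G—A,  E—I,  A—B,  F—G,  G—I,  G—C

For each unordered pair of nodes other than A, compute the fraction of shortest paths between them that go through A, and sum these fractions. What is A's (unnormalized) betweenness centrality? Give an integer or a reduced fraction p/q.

Pairs whose geodesics pass through A — G–B: 1/4; H–B: 1/3.
All other pairs contribute 0.
Summing the contributions gives betweenness(A) = 7/12.

7/12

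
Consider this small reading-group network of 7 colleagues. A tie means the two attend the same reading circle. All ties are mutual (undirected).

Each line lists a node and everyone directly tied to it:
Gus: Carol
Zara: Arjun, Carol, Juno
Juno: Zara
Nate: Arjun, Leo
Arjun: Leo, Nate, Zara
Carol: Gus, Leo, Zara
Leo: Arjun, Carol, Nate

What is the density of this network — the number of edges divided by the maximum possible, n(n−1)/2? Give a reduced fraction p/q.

There are 8 edges and 7 nodes, so the maximum possible is C(7,2) = 21.
Density = 8/21.

8/21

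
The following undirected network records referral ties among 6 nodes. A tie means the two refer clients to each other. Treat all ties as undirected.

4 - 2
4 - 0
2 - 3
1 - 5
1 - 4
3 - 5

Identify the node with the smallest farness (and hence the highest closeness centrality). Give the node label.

Farness (sum of distances to all others) for each node — 0:11, 1:8, 2:8, 3:9, 4:7, 5:9.
The smallest farness is 7, for 4, so 4 has the highest closeness.

4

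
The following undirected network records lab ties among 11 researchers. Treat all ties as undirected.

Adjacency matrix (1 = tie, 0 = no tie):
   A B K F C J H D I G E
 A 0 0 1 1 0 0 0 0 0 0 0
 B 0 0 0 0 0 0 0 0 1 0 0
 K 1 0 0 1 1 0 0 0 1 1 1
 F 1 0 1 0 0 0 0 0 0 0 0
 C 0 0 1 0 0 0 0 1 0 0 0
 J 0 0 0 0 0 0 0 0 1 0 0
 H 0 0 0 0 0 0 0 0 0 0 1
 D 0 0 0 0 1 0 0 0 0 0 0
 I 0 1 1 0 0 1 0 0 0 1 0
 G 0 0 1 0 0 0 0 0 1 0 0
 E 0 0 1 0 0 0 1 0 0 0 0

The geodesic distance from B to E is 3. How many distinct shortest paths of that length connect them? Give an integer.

The shortest distance is 3, and the only length-3 path is B–I–K–E. So there is exactly 1 shortest path.

1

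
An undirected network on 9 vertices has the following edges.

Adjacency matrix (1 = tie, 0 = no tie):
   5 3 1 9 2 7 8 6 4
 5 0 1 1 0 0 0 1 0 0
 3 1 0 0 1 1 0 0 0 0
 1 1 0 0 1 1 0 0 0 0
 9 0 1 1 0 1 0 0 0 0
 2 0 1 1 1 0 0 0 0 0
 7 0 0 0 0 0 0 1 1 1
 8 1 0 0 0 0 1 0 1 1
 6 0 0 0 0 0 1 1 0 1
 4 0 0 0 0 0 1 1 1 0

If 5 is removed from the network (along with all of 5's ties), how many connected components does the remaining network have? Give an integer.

Without 5, the remaining ties split the others into: {1, 2, 3, 9}; {4, 6, 7, 8}.
That's 2 separate components.

2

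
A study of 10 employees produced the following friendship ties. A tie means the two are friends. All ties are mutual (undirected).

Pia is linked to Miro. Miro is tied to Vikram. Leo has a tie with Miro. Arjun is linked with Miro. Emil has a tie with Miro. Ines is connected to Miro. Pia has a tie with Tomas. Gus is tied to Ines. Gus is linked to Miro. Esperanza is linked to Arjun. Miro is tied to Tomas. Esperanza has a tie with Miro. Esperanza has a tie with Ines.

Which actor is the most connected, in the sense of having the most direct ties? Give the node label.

Miro

Degrees — Arjun:2, Emil:1, Esperanza:3, Gus:2, Ines:3, Leo:1, Miro:9, Pia:2, Tomas:2, Vikram:1.
The maximum is 9, attained only by Miro.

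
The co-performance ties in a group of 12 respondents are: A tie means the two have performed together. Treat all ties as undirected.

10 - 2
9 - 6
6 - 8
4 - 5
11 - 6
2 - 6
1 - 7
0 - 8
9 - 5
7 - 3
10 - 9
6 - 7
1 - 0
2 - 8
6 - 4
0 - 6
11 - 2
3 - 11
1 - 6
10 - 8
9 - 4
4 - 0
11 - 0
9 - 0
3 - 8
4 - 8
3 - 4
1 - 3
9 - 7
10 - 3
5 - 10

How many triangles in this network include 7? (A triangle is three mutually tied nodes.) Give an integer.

7's neighbors: 1, 3, 6, and 9.
Neighbor pairs that are themselves tied: 7–1–3; 7–1–6; 7–6–9. Each forms one triangle with 7, for 3 in total.

3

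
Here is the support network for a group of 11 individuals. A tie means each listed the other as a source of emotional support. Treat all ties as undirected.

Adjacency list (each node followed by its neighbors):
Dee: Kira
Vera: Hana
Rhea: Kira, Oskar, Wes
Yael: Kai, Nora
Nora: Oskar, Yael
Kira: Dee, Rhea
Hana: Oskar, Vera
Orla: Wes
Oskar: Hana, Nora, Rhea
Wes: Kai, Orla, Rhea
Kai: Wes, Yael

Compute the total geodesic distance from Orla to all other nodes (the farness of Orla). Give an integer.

Distances from Orla: Dee:4, Hana:4, Kai:2, Kira:3, Nora:4, Oskar:3, Rhea:2, Vera:5, Wes:1, Yael:3.
Sum = 4 + 4 + 2 + 3 + 4 + 3 + 2 + 5 + 1 + 3 = 31.

31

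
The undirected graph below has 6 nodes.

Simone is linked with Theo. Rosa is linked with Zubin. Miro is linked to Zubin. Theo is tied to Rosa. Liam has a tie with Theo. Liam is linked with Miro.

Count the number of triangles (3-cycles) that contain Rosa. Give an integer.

0

Rosa's neighbors are Theo and Zubin, but none of them are tied to each other, so no triangle contains Rosa.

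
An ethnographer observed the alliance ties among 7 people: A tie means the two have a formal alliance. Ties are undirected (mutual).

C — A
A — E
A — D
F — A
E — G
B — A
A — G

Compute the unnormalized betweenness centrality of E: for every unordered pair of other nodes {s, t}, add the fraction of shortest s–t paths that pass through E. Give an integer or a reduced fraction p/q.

0

No shortest path between any pair of other nodes passes through E.
Summing the contributions gives betweenness(E) = 0.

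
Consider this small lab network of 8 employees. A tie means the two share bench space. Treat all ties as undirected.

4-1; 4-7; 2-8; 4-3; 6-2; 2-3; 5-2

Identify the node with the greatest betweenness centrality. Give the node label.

Unnormalized betweenness of each node: 1:0, 2:15, 3:12, 4:11, 5:0, 6:0, 7:0, 8:0.
2 has the largest value, 15, making it the main broker — the node through which the most shortest paths run.

2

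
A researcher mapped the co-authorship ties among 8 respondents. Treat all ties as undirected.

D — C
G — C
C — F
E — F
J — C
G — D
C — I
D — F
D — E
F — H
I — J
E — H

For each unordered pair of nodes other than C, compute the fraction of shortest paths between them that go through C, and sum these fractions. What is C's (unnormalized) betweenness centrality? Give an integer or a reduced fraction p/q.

65/6

Pairs whose geodesics pass through C — J–F: 1; J–E: 2/2; J–D: 1; J–G: 1; J–H: 1; F–G: 1/2; F–I: 1; E–I: 2/2; D–I: 1; G–H: 1/3; G–I: 1; H–I: 1.
All other pairs contribute 0.
Summing the contributions gives betweenness(C) = 65/6.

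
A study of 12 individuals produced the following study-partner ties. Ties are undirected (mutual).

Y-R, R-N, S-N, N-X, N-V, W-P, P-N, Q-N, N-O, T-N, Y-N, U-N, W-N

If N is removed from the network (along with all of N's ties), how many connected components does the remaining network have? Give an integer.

Without N, the remaining ties split the others into: {S}; {P, W}; {T}; {Q}; {U}; {R, Y}; {O}; {X}; {V}.
That's 9 separate components.

9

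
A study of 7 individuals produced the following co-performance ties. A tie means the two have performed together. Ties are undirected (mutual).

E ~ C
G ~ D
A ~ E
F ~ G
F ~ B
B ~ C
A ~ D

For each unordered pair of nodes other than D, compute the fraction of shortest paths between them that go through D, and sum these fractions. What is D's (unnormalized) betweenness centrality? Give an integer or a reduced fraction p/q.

3

Pairs whose geodesics pass through D — A–F: 1; A–G: 1; E–G: 1.
All other pairs contribute 0.
Summing the contributions gives betweenness(D) = 3.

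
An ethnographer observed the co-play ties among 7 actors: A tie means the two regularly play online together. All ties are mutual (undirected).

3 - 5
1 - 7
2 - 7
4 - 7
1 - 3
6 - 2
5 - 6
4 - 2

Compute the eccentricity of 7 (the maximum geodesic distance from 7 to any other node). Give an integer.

3

Distances from 7: 1:1, 2:1, 3:2, 4:1, 5:3, 6:2.
The largest is 3 (to 5), so the eccentricity of 7 is 3.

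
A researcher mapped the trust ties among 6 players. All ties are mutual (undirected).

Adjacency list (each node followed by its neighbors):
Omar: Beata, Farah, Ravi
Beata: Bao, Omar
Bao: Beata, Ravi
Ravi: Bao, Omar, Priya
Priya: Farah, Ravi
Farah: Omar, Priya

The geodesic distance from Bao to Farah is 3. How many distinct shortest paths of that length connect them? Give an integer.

The shortest distance is 3. The length-3 paths are: Bao–Ravi–Priya–Farah; Bao–Beata–Omar–Farah; Bao–Ravi–Omar–Farah.
That gives 3 distinct shortest paths.

3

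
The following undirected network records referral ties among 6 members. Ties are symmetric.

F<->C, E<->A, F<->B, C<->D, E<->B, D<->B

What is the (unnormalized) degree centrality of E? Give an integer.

E is directly tied to A and B. That is 2 neighbors, so the degree of E is 2.

2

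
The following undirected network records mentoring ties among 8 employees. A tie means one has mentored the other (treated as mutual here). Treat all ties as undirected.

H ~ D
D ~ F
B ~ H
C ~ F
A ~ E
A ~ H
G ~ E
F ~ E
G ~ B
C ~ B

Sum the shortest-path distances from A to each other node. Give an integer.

Distances from A: B:2, C:3, D:2, E:1, F:2, G:2, H:1.
Sum = 2 + 3 + 2 + 1 + 2 + 2 + 1 = 13.

13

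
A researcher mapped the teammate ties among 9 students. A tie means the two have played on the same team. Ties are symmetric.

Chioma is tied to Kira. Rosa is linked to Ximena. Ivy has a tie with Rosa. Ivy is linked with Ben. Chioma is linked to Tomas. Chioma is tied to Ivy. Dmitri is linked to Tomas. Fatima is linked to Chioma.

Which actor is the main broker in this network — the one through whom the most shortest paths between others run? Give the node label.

Unnormalized betweenness of each node: Ben:0, Chioma:21, Dmitri:0, Fatima:0, Ivy:17, Kira:0, Rosa:7, Tomas:7, Ximena:0.
Chioma has the largest value, 21, making it the main broker — the node through which the most shortest paths run.

Chioma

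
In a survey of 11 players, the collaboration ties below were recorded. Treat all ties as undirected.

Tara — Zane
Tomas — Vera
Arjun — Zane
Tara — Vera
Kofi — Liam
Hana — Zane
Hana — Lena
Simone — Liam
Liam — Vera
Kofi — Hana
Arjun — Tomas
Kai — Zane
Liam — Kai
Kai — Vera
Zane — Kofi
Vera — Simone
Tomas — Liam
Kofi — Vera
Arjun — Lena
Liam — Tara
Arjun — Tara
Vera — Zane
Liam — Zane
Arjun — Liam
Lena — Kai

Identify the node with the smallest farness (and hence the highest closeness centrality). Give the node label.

Farness (sum of distances to all others) for each node — Arjun:15, Hana:19, Kai:16, Kofi:16, Lena:18, Liam:12, Simone:20, Tara:16, Tomas:18, Vera:13, Zane:13.
The smallest farness is 12, for Liam, so Liam has the highest closeness.

Liam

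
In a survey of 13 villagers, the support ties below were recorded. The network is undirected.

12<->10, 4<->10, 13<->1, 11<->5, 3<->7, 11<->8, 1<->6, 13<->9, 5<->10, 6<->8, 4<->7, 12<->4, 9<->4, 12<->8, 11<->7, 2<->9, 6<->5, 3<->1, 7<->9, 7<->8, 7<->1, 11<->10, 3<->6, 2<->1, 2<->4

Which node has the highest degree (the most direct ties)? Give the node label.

7

Degrees — 1:5, 2:3, 3:3, 4:5, 5:3, 6:4, 7:6, 8:4, 9:4, 10:4, 11:4, 12:3, 13:2.
The maximum is 6, attained only by 7.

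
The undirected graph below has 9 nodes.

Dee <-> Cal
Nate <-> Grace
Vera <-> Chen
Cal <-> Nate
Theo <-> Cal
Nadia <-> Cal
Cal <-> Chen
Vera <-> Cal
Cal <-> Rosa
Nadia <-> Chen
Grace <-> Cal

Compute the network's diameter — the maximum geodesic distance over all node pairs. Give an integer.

Eccentricity of each node (its greatest distance to any other): Cal:1, Chen:2, Dee:2, Grace:2, Nadia:2, Nate:2, Rosa:2, Theo:2, Vera:2.
The maximum eccentricity is 2, realized for instance by the pair Vera–Theo via Vera – Cal – Theo. So the diameter is 2.

2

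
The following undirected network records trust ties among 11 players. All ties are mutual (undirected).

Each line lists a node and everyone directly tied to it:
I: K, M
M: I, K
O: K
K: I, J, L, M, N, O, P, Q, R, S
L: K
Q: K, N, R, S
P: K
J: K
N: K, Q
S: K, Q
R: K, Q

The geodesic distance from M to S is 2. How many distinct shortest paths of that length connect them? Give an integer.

The shortest distance is 2, and the only length-2 path is M–K–S. So there is exactly 1 shortest path.

1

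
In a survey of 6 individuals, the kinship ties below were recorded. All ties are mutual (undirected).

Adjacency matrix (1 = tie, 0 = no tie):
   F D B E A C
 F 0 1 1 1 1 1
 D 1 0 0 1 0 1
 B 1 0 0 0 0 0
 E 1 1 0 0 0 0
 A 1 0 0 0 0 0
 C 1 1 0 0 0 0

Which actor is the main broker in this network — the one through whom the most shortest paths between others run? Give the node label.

Unnormalized betweenness of each node: A:0, B:0, C:0, D:1/2, E:0, F:15/2.
F has the largest value, 15/2, making it the main broker — the node through which the most shortest paths run.

F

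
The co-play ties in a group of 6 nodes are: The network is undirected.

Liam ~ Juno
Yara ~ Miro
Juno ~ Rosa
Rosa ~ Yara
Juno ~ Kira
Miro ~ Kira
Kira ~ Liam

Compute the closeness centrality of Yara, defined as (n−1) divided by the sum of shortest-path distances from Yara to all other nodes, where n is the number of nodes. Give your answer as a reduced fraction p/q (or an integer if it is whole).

Distances from Yara: Juno:2, Kira:2, Liam:3, Miro:1, Rosa:1. Sum = 9.
n = 6, so closeness = 5/9.

5/9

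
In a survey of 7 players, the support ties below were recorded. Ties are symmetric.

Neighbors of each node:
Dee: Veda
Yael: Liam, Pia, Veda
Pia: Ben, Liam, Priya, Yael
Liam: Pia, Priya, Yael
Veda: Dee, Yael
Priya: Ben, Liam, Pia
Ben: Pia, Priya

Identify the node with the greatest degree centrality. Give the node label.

Pia

Degrees — Ben:2, Dee:1, Liam:3, Pia:4, Priya:3, Veda:2, Yael:3.
The maximum is 4, attained only by Pia.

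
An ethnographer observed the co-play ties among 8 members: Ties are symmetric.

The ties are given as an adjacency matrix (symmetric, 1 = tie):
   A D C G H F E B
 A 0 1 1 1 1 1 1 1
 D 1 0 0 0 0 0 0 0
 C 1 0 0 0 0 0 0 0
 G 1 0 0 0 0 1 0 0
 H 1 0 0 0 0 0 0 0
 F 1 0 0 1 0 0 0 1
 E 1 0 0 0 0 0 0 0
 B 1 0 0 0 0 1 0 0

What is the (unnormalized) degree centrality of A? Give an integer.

7

A is directly tied to B, C, D, E, F, G, and H. That is 7 neighbors, so the degree of A is 7.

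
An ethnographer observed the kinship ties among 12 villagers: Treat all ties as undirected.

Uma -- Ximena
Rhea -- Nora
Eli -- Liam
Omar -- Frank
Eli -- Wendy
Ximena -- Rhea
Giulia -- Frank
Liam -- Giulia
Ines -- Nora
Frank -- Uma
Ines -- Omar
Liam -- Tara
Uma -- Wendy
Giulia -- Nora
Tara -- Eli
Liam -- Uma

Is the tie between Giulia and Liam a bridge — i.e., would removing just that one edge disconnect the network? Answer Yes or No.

Even without that edge, Giulia still reaches Liam via Giulia – Frank – Uma – Liam, so the network stays connected. Not a bridge.

No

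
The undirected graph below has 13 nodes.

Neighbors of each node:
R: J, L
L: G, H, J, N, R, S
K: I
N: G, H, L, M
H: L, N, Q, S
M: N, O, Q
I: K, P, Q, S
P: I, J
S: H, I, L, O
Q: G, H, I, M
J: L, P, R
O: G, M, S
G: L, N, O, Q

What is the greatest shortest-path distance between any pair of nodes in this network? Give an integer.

Eccentricity of each node (its greatest distance to any other): G:3, H:3, I:3, J:3, K:4, L:3, M:3, N:4, O:3, P:3, Q:3, R:4, S:2.
The maximum eccentricity is 4, realized for instance by the pair K–N via K – I – Q – G – N. So the diameter is 4.

4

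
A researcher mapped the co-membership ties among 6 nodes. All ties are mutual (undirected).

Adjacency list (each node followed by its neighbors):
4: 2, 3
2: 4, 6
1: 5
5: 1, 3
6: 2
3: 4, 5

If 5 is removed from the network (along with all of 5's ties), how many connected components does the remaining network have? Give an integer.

Without 5, the remaining ties split the others into: {2, 3, 4, 6}; {1}.
That's 2 separate components.

2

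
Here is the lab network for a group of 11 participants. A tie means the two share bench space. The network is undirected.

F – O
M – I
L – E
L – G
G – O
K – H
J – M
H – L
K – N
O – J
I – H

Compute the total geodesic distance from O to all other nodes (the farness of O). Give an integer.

25

Distances from O: E:3, F:1, G:1, H:3, I:3, J:1, K:4, L:2, M:2, N:5.
Sum = 3 + 1 + 1 + 3 + 3 + 1 + 4 + 2 + 2 + 5 = 25.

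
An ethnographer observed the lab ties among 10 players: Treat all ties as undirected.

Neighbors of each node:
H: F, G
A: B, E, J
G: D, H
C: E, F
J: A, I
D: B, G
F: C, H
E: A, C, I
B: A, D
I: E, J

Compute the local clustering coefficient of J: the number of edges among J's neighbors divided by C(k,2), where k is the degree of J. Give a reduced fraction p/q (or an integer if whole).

J's neighbors: A and I (k = 2).
Possible neighbor pairs: C(2,2) = 1. Edges among them: none → e = 0.
Clustering(J) = 0/1.

0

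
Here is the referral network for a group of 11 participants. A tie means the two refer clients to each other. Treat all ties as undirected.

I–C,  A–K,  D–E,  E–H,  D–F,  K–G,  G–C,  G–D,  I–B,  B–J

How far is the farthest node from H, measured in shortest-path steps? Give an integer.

Distances from H: A:5, B:6, C:4, D:2, E:1, F:3, G:3, I:5, J:7, K:4.
The largest is 7 (to J), so the eccentricity of H is 7.

7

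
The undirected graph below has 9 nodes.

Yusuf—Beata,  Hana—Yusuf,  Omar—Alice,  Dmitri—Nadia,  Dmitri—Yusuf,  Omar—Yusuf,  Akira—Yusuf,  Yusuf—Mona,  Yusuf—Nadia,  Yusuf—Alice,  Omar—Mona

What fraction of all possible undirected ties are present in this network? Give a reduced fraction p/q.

11/36

There are 11 edges and 9 nodes, so the maximum possible is C(9,2) = 36.
Density = 11/36.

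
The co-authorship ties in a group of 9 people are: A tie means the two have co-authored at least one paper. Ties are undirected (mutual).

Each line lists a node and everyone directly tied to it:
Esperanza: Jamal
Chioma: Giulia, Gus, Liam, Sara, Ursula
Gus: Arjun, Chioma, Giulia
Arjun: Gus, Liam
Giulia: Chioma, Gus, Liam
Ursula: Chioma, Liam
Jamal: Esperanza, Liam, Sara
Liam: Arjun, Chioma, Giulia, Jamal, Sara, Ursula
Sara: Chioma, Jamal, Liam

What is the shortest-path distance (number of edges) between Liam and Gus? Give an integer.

2

One shortest route is Liam – Arjun – Gus, which uses 2 edges, and Liam and Gus are not directly tied, so nothing shorter exists. So d(Liam,Gus) = 2.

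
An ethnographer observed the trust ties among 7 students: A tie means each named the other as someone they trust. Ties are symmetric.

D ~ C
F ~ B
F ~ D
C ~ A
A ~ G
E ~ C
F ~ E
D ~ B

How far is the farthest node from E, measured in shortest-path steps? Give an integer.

Distances from E: A:2, B:2, C:1, D:2, F:1, G:3.
The largest is 3 (to G), so the eccentricity of E is 3.

3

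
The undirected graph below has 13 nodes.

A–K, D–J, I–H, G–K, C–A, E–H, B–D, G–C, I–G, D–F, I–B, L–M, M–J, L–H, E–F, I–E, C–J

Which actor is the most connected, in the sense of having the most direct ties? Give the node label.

I

Degrees — A:2, B:2, C:3, D:3, E:3, F:2, G:3, H:3, I:4, J:3, K:2, L:2, M:2.
The maximum is 4, attained only by I.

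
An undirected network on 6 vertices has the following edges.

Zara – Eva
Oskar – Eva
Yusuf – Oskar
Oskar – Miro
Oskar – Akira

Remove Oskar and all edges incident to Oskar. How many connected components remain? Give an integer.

4

Without Oskar, the remaining ties split the others into: {Eva, Zara}; {Yusuf}; {Akira}; {Miro}.
That's 4 separate components.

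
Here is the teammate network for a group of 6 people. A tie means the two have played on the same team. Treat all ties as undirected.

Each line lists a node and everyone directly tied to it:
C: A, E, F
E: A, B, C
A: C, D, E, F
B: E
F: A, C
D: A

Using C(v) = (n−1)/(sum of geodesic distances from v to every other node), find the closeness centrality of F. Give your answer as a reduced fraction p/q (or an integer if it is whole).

Distances from F: A:1, B:3, C:1, D:2, E:2. Sum = 9.
n = 6, so closeness = 5/9.

5/9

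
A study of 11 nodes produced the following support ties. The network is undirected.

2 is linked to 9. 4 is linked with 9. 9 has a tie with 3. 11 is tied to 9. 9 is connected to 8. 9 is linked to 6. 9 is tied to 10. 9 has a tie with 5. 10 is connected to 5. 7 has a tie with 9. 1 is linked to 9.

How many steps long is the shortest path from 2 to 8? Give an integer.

One shortest route is 2 – 9 – 8, which uses 2 edges, and 2 and 8 are not directly tied, so nothing shorter exists. So d(2,8) = 2.

2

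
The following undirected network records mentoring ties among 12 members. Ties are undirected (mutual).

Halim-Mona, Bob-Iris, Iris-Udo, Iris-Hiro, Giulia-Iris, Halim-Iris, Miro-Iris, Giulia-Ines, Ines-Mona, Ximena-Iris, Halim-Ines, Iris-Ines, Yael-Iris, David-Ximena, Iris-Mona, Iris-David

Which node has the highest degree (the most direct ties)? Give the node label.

Iris

Degrees — Bob:1, David:2, Giulia:2, Halim:3, Hiro:1, Ines:4, Iris:11, Miro:1, Mona:3, Udo:1, Ximena:2, Yael:1.
The maximum is 11, attained only by Iris.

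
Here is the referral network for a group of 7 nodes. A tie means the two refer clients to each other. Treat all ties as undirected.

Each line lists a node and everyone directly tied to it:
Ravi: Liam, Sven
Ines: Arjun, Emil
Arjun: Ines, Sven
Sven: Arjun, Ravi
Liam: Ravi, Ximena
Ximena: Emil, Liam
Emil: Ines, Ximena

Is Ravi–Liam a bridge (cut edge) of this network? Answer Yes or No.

Even without that edge, Ravi still reaches Liam via Ravi – Sven – Arjun – Ines – Emil – Ximena – Liam, so the network stays connected. Not a bridge.

No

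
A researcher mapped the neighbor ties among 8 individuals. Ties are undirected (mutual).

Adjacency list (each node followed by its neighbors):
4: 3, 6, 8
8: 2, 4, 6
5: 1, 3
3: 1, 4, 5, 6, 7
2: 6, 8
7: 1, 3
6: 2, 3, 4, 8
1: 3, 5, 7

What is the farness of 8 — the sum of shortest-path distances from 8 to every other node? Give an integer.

14

Distances from 8: 1:3, 2:1, 3:2, 4:1, 5:3, 6:1, 7:3.
Sum = 3 + 1 + 2 + 1 + 3 + 1 + 3 = 14.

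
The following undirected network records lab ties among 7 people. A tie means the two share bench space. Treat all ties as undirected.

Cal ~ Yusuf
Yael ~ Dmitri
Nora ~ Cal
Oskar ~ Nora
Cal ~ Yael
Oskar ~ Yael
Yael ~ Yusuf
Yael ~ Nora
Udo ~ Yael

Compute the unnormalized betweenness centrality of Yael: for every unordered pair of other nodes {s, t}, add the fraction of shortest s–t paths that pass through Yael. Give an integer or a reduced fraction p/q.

Pairs whose geodesics pass through Yael — Udo–Dmitri: 1; Udo–Yusuf: 1; Udo–Oskar: 1; Udo–Nora: 1; Udo–Cal: 1; Dmitri–Yusuf: 1; Dmitri–Oskar: 1; Dmitri–Nora: 1; Dmitri–Cal: 1; Yusuf–Oskar: 1; Yusuf–Nora: 1/2; Oskar–Cal: 1/2.
All other pairs contribute 0.
Summing the contributions gives betweenness(Yael) = 11.

11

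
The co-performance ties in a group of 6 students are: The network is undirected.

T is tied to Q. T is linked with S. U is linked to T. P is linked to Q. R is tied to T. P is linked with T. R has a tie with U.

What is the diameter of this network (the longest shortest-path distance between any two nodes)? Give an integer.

Eccentricity of each node (its greatest distance to any other): P:2, Q:2, R:2, S:2, T:1, U:2.
The maximum eccentricity is 2, realized for instance by the pair U–Q via U – T – Q. So the diameter is 2.

2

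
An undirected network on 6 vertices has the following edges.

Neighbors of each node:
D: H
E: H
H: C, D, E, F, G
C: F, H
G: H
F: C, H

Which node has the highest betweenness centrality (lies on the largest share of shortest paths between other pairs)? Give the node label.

H

Unnormalized betweenness of each node: C:0, D:0, E:0, F:0, G:0, H:9.
H has the largest value, 9, making it the main broker — the node through which the most shortest paths run.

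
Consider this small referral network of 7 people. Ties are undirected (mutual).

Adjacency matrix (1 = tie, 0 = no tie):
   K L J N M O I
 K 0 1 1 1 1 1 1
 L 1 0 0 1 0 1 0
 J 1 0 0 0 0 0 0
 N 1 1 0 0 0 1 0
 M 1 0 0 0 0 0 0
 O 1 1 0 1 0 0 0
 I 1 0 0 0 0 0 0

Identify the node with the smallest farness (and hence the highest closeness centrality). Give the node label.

Farness (sum of distances to all others) for each node — I:11, J:11, K:6, L:9, M:11, N:9, O:9.
The smallest farness is 6, for K, so K has the highest closeness.

K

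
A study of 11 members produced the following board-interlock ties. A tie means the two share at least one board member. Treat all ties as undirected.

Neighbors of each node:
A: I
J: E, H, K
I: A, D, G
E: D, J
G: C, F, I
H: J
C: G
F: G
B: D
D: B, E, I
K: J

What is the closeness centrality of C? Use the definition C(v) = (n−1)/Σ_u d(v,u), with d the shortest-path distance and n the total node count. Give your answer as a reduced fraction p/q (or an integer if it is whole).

Distances from C: A:3, B:4, D:3, E:4, F:2, G:1, H:6, I:2, J:5, K:6. Sum = 36.
n = 11, so closeness = 10/36 = 5/18.

5/18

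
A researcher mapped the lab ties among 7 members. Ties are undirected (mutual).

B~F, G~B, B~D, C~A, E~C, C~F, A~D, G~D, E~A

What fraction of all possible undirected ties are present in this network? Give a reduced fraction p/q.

3/7

There are 9 edges and 7 nodes, so the maximum possible is C(7,2) = 21.
Density = 9/21 = 3/7.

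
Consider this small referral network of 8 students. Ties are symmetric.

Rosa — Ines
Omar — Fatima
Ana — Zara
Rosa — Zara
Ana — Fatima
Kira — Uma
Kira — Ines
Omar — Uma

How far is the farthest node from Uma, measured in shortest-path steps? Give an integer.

Distances from Uma: Ana:3, Fatima:2, Ines:2, Kira:1, Omar:1, Rosa:3, Zara:4.
The largest is 4 (to Zara), so the eccentricity of Uma is 4.

4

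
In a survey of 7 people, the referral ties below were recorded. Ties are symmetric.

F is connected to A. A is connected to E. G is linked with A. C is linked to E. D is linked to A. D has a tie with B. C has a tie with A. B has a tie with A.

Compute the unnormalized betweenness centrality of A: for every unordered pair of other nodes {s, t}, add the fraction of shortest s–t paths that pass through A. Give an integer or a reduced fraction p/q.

Pairs whose geodesics pass through A — C–D: 1; C–G: 1; C–F: 1; C–B: 1; D–E: 1; D–G: 1; D–F: 1; E–G: 1; E–F: 1; E–B: 1; G–F: 1; G–B: 1; F–B: 1.
All other pairs contribute 0.
Summing the contributions gives betweenness(A) = 13.

13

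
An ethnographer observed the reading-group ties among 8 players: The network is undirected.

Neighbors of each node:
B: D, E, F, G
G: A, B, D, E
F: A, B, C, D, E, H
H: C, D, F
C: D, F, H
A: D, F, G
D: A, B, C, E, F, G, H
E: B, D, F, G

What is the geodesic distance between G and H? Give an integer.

2

One shortest route is G – D – H, which uses 2 edges, and G and H are not directly tied, so nothing shorter exists. So d(G,H) = 2.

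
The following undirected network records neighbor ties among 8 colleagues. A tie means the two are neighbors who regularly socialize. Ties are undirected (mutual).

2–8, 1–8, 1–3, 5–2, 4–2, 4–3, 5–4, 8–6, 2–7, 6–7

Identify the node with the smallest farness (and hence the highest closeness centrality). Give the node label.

2

Farness (sum of distances to all others) for each node — 1:14, 2:10, 3:14, 4:12, 5:14, 6:15, 7:14, 8:11.
The smallest farness is 10, for 2, so 2 has the highest closeness.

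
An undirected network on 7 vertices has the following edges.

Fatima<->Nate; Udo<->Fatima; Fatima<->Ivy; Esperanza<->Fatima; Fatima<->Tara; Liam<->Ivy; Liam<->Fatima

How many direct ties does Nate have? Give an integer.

Nate is directly tied to Fatima. That is 1 neighbor, so the degree of Nate is 1.

1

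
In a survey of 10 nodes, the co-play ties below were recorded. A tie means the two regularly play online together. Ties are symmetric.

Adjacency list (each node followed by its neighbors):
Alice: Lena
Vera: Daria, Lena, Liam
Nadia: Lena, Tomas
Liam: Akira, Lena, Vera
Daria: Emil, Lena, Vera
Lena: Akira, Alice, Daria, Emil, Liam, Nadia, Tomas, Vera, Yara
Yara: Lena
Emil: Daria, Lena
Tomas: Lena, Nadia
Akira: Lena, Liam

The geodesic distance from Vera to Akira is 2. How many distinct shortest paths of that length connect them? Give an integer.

2

The shortest distance is 2. The length-2 paths are: Vera–Lena–Akira; Vera–Liam–Akira.
That gives 2 distinct shortest paths.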